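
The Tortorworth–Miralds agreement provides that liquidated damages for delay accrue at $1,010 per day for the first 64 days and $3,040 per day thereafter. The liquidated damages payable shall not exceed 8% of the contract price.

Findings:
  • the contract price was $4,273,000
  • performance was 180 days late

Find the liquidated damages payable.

Liquidated damages: $341,840

First 64 days: 64 × $1,010 = $64,640
Remaining days: (180 − 64) × $3,040 = $352,640
Accrued per-day damages: $64,640 + $352,640 = $417,280
Cap: 8% of $4,273,000 = $341,840
Cap at $341,840: $417,280 exceeds the cap → $341,840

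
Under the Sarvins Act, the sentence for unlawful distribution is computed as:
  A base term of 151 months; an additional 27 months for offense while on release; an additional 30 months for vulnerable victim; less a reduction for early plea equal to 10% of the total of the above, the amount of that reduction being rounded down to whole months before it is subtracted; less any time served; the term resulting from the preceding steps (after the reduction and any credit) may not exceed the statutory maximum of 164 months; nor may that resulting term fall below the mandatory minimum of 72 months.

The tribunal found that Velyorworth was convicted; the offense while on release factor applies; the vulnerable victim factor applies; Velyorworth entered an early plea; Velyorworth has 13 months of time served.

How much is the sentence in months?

164 months

Offense while on release enhancement: +27 months
Vulnerable victim enhancement: +30 months
Adjusted term: 151 months + 27 months + 30 months = 208 months
Early plea reduction: 10% of 208 months = 20 months (rounded down)
After reduction: 208 − 20 = 188 months
Less time served: 188 months − 13 months = 175 months
Cap at 164 months: 175 months exceeds the cap → 164 months
Minimum 72 months: 164 months meets the minimum, no increase.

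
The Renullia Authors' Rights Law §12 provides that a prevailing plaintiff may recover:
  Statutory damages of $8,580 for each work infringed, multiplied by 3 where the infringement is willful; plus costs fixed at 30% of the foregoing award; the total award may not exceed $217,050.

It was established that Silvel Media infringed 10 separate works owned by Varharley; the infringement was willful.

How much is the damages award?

Statutory damages: 10 × $8,580 = $85,800
Trebled: 3 × $85,800 = $257,400
Costs: 30% of $257,400 = $77,220
Award plus costs: $257,400 + $77,220 = $334,620
Cap at $217,050: $334,620 exceeds the cap → $217,050

$217,050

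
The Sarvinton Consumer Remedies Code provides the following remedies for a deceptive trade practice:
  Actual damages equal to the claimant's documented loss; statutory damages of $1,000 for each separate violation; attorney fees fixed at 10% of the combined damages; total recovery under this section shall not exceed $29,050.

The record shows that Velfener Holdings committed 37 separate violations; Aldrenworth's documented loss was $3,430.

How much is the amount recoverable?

Statutory damages: 37 × $1,000 = $37,000
Combined damages: $3,430 + $37,000 = $40,430
Attorney fees: 10% of $40,430 = $4,043
Total before cap: $40,430 + $4,043 = $44,473
Cap at $29,050: $44,473 exceeds the cap → $29,050

$29,050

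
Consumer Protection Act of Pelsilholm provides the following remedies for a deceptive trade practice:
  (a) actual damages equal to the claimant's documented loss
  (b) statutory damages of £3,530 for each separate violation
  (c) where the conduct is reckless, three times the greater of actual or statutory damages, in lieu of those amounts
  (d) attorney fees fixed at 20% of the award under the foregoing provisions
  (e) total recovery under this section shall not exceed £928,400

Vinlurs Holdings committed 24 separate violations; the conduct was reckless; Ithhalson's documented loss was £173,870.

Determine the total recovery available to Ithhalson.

Statutory damages: 24 × £3,530 = £84,720
Greater of actual damages (£173,870) or statutory damages (£84,720): £173,870
Trebled: 3 × £173,870 = £521,610
Attorney fees: 20% of £521,610 = £104,322
Total before cap: £521,610 + £104,322 = £625,932
Cap at £928,400: £625,932 is within the cap, no reduction.

£625,932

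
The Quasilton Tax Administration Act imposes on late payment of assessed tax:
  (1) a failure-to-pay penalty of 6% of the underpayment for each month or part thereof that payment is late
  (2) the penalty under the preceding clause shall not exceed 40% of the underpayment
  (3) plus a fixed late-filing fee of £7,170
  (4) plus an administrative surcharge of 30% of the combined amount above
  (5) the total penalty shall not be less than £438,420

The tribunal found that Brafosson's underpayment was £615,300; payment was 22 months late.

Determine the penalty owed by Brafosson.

£438,420

Accrued rate: 6% × 22 = 132%, capped at 40% → 40%
Failure-to-pay penalty: 40% of £615,300 = £246,120
Penalty before surcharge: £246,120 + £7,170 = £253,290
Administrative surcharge: 30% of £253,290 = £75,987
Total penalty: £253,290 + £75,987 = £329,277
Minimum £438,420: £329,277 is below the minimum → £438,420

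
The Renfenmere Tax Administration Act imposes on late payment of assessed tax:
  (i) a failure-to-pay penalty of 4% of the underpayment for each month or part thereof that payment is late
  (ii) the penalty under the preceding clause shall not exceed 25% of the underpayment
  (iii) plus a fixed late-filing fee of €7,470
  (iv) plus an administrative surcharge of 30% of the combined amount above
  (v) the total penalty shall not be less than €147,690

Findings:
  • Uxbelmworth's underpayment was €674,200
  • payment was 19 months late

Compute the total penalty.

Penalty: €228,826

Accrued rate: 4% × 19 = 76%, capped at 25% → 25%
Failure-to-pay penalty: 25% of €674,200 = €168,550
Penalty before surcharge: €168,550 + €7,470 = €176,020
Administrative surcharge: 30% of €176,020 = €52,806
Total penalty: €176,020 + €52,806 = €228,826
Minimum €147,690: €228,826 meets the minimum, no increase.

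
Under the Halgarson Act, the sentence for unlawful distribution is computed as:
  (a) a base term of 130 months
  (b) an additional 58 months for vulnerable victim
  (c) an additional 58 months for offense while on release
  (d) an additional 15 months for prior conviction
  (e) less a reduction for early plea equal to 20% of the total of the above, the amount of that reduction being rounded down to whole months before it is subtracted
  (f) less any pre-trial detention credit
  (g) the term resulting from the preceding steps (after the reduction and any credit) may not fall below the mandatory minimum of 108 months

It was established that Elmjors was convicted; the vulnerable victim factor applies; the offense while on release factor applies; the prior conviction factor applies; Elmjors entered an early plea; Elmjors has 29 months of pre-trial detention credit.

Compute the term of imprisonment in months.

180 months

Vulnerable victim enhancement: +58 months
Offense while on release enhancement: +58 months
Prior conviction enhancement: +15 months
Adjusted term: 130 months + 58 months + 58 months + 15 months = 261 months
Early plea reduction: 20% of 261 months = 52 months (rounded down)
After reduction: 261 − 52 = 209 months
Less pre-trial detention credit: 209 months − 29 months = 180 months
Minimum 108 months: 180 months meets the minimum, no increase.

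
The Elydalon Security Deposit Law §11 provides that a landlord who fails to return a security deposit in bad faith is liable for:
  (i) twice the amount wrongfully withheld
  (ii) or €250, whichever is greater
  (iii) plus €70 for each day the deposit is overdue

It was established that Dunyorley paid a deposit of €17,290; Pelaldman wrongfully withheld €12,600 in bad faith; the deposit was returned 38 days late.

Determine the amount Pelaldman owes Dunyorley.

Recovery: €27,860

Doubled: 2 × €12,600 = €25,200
Minimum €250: €25,200 meets the minimum, no increase.
Late-return penalty: 38 × €70 = €2,660
Damages plus late penalty: €25,200 + €2,660 = €27,860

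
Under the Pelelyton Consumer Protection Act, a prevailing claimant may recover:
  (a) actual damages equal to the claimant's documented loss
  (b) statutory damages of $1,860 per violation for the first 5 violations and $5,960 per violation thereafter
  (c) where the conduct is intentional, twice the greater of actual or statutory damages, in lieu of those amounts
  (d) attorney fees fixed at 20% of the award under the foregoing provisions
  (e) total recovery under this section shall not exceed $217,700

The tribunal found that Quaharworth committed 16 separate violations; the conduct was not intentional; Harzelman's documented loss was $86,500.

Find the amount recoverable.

First 5 violations: 5 × $1,860 = $9,300
Remaining violations: (16 − 5) × $5,960 = $65,560
Statutory damages: $9,300 + $65,560 = $74,860
Conduct not intentional: the in-lieu enhancement does not apply.
Actual plus statutory damages: $86,500 + $74,860 = $161,360
Attorney fees: 20% of $161,360 = $32,272
Total before cap: $161,360 + $32,272 = $193,632
Cap at $217,700: $193,632 is within the cap, no reduction.

$193,632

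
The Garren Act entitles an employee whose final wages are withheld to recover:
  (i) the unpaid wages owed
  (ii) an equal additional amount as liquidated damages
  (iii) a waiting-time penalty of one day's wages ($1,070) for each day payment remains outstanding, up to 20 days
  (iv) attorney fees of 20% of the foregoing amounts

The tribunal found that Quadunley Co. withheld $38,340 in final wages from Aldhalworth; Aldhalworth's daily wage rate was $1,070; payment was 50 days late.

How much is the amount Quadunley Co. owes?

Liquidated damages (equal amount): $38,340
Penalty days: min(50, 20) = 20
Waiting-time penalty: 20 × $1,070 = $21,400
Subtotal: $38,340 + $38,340 + $21,400 = $98,080
Attorney fees: 20% of $98,080 = $19,616
Total award: $98,080 + $19,616 = $117,696

$117,696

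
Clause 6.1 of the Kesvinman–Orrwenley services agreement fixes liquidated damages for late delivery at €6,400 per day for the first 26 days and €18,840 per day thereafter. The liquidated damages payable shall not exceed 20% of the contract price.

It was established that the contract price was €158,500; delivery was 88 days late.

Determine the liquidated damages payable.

First 26 days: 26 × €6,400 = €166,400
Remaining days: (88 − 26) × €18,840 = €1,168,080
Accrued per-day damages: €166,400 + €1,168,080 = €1,334,480
Cap: 20% of €158,500 = €31,700
Cap at €31,700: €1,334,480 exceeds the cap → €31,700

€31,700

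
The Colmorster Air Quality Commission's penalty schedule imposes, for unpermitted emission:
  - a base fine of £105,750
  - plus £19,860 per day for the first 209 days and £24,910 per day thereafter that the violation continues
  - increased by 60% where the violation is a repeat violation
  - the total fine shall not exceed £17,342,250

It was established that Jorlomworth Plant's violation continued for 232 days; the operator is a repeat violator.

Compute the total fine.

Civil penalty: £7,727,072

First 209 days: 209 × £19,860 = £4,150,740
Remaining days: (232 − 209) × £24,910 = £572,930
Per-day component: £4,150,740 + £572,930 = £4,723,670
Base plus per-day: £105,750 + £4,723,670 = £4,829,420
Enhancement: 60% of £4,829,420 = £2,897,652
Enhanced fine: £4,829,420 + £2,897,652 = £7,727,072
Cap at £17,342,250: £7,727,072 is within the cap, no reduction.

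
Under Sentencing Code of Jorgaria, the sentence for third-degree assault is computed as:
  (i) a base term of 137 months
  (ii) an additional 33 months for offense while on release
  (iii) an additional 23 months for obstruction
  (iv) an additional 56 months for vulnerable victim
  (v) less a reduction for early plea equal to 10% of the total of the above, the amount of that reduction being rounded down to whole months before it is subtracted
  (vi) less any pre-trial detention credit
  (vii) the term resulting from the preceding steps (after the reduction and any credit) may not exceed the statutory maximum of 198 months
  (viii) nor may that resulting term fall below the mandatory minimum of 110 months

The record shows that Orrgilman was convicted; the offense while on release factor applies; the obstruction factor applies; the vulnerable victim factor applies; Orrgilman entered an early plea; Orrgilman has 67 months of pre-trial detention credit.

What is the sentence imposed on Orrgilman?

158 months

Offense while on release enhancement: +33 months
Obstruction enhancement: +23 months
Vulnerable victim enhancement: +56 months
Adjusted term: 137 months + 33 months + 23 months + 56 months = 249 months
Early plea reduction: 10% of 249 months = 24 months (rounded down)
After reduction: 249 − 24 = 225 months
Less pre-trial detention credit: 225 months − 67 months = 158 months
Cap at 198 months: 158 months is within the cap, no reduction.
Minimum 110 months: 158 months meets the minimum, no increase.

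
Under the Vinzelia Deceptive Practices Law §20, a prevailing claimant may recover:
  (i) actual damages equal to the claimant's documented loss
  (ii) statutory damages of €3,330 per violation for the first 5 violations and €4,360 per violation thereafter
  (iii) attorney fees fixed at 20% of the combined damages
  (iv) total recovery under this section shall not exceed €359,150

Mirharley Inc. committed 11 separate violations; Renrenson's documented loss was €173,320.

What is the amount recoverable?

First 5 violations: 5 × €3,330 = €16,650
Remaining violations: (11 − 5) × €4,360 = €26,160
Statutory damages: €16,650 + €26,160 = €42,810
Combined damages: €173,320 + €42,810 = €216,130
Attorney fees: 20% of €216,130 = €43,226
Total before cap: €216,130 + €43,226 = €259,356
Cap at €359,150: €259,356 is within the cap, no reduction.

Total recovery: €259,356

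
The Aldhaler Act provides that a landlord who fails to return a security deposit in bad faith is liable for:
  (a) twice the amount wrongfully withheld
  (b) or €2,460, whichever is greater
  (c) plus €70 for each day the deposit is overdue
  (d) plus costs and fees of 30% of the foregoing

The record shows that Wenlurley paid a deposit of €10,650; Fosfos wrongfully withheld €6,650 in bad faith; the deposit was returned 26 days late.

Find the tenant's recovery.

Doubled: 2 × €6,650 = €13,300
Minimum €2,460: €13,300 meets the minimum, no increase.
Late-return penalty: 26 × €70 = €1,820
Damages plus late penalty: €13,300 + €1,820 = €15,120
Costs and fees: 30% of €15,120 = €4,536
Total recovery: €15,120 + €4,536 = €19,656

€19,656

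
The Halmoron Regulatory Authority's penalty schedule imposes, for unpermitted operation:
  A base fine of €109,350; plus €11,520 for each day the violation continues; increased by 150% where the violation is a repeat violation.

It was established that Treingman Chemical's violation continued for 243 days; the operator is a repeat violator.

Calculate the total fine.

Per-day component: 243 × €11,520 = €2,799,360
Base plus per-day: €109,350 + €2,799,360 = €2,908,710
Enhancement: 150% of €2,908,710 = €4,363,065
Enhanced fine: €2,908,710 + €4,363,065 = €7,271,775

€7,271,775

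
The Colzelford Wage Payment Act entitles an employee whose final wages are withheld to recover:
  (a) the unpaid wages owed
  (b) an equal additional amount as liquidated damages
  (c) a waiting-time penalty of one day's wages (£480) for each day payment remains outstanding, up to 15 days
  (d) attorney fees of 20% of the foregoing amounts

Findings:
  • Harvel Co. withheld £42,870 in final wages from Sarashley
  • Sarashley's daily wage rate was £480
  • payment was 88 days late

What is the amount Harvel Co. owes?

£111,528

Liquidated damages (equal amount): £42,870
Penalty days: min(88, 15) = 15
Waiting-time penalty: 15 × £480 = £7,200
Subtotal: £42,870 + £42,870 + £7,200 = £92,940
Attorney fees: 20% of £92,940 = £18,588
Total award: £92,940 + £18,588 = £111,528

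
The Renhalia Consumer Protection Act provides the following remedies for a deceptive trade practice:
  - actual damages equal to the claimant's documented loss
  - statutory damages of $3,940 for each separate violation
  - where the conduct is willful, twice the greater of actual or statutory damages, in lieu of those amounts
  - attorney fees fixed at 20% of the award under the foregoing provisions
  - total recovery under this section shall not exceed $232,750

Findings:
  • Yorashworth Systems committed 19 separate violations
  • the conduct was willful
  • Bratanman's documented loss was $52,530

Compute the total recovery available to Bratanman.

$179,664

Statutory damages: 19 × $3,940 = $74,860
Greater of actual damages ($52,530) or statutory damages ($74,860): $74,860
Doubled: 2 × $74,860 = $149,720
Attorney fees: 20% of $149,720 = $29,944
Total before cap: $149,720 + $29,944 = $179,664
Cap at $232,750: $179,664 is within the cap, no reduction.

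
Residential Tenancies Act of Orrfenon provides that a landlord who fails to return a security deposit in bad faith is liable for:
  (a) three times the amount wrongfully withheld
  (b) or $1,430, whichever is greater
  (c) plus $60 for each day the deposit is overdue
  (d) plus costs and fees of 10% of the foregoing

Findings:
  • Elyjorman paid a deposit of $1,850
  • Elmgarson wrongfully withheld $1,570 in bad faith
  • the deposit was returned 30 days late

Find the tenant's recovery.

$7,161

Trebled: 3 × $1,570 = $4,710
Minimum $1,430: $4,710 meets the minimum, no increase.
Late-return penalty: 30 × $60 = $1,800
Damages plus late penalty: $4,710 + $1,800 = $6,510
Costs and fees: 10% of $6,510 = $651
Total recovery: $6,510 + $651 = $7,161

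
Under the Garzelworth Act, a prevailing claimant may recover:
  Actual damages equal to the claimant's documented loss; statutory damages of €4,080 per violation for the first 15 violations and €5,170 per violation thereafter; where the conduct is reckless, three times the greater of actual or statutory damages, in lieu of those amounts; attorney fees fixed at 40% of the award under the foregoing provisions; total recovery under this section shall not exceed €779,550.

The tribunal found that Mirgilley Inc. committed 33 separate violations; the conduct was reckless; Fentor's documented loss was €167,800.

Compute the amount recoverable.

First 15 violations: 15 × €4,080 = €61,200
Remaining violations: (33 − 15) × €5,170 = €93,060
Statutory damages: €61,200 + €93,060 = €154,260
Greater of actual damages (€167,800) or statutory damages (€154,260): €167,800
Trebled: 3 × €167,800 = €503,400
Attorney fees: 40% of €503,400 = €201,360
Total before cap: €503,400 + €201,360 = €704,760
Cap at €779,550: €704,760 is within the cap, no reduction.

€704,760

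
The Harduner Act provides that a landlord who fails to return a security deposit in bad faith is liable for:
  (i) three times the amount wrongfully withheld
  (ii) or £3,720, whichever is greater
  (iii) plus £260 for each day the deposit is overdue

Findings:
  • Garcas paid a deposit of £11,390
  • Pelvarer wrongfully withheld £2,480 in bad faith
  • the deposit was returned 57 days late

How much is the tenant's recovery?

Trebled: 3 × £2,480 = £7,440
Minimum £3,720: £7,440 meets the minimum, no increase.
Late-return penalty: 57 × £260 = £14,820
Damages plus late penalty: £7,440 + £14,820 = £22,260

Recovery: £22,260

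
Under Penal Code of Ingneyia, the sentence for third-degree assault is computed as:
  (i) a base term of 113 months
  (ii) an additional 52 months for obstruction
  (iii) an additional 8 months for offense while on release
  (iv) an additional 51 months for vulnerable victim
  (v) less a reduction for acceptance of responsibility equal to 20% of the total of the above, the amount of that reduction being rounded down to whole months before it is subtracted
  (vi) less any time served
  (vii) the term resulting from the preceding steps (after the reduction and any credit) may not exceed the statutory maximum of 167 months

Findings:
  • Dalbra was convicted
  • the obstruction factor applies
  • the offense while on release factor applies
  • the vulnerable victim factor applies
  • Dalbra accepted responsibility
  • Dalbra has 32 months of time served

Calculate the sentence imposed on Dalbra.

148 months

Obstruction enhancement: +52 months
Offense while on release enhancement: +8 months
Vulnerable victim enhancement: +51 months
Adjusted term: 113 months + 52 months + 8 months + 51 months = 224 months
Acceptance of responsibility reduction: 20% of 224 months = 44 months (rounded down)
After reduction: 224 − 44 = 180 months
Less time served: 180 months − 32 months = 148 months
Cap at 167 months: 148 months is within the cap, no reduction.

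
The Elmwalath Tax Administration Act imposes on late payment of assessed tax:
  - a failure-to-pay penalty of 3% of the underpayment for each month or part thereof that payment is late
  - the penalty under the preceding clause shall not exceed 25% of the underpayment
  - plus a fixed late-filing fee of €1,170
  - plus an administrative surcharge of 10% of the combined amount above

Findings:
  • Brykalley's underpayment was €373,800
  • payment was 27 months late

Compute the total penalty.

Accrued rate: 3% × 27 = 81%, capped at 25% → 25%
Failure-to-pay penalty: 25% of €373,800 = €93,450
Penalty before surcharge: €93,450 + €1,170 = €94,620
Administrative surcharge: 10% of €94,620 = €9,462
Total penalty: €94,620 + €9,462 = €104,082

Penalty: €104,082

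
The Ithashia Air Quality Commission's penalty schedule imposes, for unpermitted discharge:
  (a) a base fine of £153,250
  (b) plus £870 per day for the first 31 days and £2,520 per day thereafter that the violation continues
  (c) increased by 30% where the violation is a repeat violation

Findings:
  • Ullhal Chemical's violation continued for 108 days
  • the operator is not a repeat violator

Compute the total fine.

First 31 days: 31 × £870 = £26,970
Remaining days: (108 − 31) × £2,520 = £194,040
Per-day component: £26,970 + £194,040 = £221,010
Base plus per-day: £153,250 + £221,010 = £374,260
The operator is not a repeat violator: no 30% increase.

£374,260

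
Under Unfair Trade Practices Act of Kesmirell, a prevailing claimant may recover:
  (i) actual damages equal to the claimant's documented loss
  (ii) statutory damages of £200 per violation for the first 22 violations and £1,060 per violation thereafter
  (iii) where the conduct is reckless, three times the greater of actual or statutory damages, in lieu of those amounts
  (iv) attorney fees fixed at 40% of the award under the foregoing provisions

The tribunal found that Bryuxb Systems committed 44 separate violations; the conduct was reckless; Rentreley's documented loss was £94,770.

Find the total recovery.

First 22 violations: 22 × £200 = £4,400
Remaining violations: (44 − 22) × £1,060 = £23,320
Statutory damages: £4,400 + £23,320 = £27,720
Greater of actual damages (£94,770) or statutory damages (£27,720): £94,770
Trebled: 3 × £94,770 = £284,310
Attorney fees: 40% of £284,310 = £113,724
Total recovery: £284,310 + £113,724 = £398,034

£398,034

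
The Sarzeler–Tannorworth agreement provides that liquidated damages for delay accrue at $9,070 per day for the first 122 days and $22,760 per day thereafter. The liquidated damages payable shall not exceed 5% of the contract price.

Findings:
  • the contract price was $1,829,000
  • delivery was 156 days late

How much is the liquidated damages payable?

First 122 days: 122 × $9,070 = $1,106,540
Remaining days: (156 − 122) × $22,760 = $773,840
Accrued per-day damages: $1,106,540 + $773,840 = $1,880,380
Cap: 5% of $1,829,000 = $91,450
Cap at $91,450: $1,880,380 exceeds the cap → $91,450

$91,450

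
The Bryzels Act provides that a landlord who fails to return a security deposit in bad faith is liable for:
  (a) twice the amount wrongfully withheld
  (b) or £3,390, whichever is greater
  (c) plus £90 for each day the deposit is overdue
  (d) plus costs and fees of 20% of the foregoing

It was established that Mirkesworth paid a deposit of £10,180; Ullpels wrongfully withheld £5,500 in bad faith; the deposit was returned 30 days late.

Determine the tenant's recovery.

Doubled: 2 × £5,500 = £11,000
Minimum £3,390: £11,000 meets the minimum, no increase.
Late-return penalty: 30 × £90 = £2,700
Damages plus late penalty: £11,000 + £2,700 = £13,700
Costs and fees: 20% of £13,700 = £2,740
Total recovery: £13,700 + £2,740 = £16,440

£16,440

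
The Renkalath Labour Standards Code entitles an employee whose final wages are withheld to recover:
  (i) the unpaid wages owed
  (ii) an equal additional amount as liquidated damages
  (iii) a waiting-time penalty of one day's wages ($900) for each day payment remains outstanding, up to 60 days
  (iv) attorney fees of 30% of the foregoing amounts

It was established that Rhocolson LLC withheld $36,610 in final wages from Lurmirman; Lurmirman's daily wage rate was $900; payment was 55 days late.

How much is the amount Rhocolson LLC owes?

Liquidated damages (equal amount): $36,610
Penalty days: min(55, 60) = 55
Waiting-time penalty: 55 × $900 = $49,500
Subtotal: $36,610 + $36,610 + $49,500 = $122,720
Attorney fees: 30% of $122,720 = $36,816
Total award: $122,720 + $36,816 = $159,536

$159,536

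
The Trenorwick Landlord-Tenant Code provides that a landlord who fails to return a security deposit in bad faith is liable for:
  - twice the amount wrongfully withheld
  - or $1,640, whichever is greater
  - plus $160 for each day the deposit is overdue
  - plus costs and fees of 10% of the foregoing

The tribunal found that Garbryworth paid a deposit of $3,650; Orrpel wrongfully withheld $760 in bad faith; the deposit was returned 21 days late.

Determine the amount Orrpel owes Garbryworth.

$5,500

Doubled: 2 × $760 = $1,520
Minimum $1,640: $1,520 is below the minimum → $1,640
Late-return penalty: 21 × $160 = $3,360
Damages plus late penalty: $1,640 + $3,360 = $5,000
Costs and fees: 10% of $5,000 = $500
Total recovery: $5,000 + $500 = $5,500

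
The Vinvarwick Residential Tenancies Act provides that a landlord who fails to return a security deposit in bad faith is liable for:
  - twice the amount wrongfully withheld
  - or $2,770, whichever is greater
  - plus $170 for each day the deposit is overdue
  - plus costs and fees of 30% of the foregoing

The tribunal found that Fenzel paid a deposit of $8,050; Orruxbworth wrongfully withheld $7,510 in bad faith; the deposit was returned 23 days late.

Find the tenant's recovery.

Doubled: 2 × $7,510 = $15,020
Minimum $2,770: $15,020 meets the minimum, no increase.
Late-return penalty: 23 × $170 = $3,910
Damages plus late penalty: $15,020 + $3,910 = $18,930
Costs and fees: 30% of $18,930 = $5,679
Total recovery: $18,930 + $5,679 = $24,609

$24,609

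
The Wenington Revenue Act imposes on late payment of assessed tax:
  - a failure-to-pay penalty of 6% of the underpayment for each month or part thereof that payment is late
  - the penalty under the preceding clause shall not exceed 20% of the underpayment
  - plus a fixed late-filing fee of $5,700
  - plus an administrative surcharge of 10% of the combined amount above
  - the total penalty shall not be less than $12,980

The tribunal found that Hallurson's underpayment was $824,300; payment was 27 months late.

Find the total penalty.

Accrued rate: 6% × 27 = 162%, capped at 20% → 20%
Failure-to-pay penalty: 20% of $824,300 = $164,860
Penalty before surcharge: $164,860 + $5,700 = $170,560
Administrative surcharge: 10% of $170,560 = $17,056
Total penalty: $170,560 + $17,056 = $187,616
Minimum $12,980: $187,616 meets the minimum, no increase.

$187,616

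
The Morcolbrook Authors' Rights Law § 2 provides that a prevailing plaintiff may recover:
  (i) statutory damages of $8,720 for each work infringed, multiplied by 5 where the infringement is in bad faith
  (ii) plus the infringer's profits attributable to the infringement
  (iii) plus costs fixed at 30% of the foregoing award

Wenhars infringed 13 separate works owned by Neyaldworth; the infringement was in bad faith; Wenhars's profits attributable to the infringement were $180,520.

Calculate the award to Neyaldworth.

$971,516

Statutory damages: 13 × $8,720 = $113,360
Multiplied by 5: 5 × $113,360 = $566,800
Combined award: $566,800 + $180,520 = $747,320
Costs: 30% of $747,320 = $224,196
Award plus costs: $747,320 + $224,196 = $971,516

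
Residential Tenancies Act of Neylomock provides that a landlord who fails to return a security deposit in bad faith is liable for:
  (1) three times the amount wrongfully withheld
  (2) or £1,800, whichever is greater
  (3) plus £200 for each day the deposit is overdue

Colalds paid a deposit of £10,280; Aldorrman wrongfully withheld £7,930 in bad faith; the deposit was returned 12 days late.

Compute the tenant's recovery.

£26,190

Trebled: 3 × £7,930 = £23,790
Minimum £1,800: £23,790 meets the minimum, no increase.
Late-return penalty: 12 × £200 = £2,400
Damages plus late penalty: £23,790 + £2,400 = £26,190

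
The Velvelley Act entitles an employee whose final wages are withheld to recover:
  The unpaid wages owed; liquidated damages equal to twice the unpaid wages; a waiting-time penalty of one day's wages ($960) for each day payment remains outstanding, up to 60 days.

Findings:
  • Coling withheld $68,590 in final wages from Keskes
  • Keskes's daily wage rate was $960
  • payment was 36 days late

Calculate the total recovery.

Doubled: 2 × $68,590 = $137,180
Penalty days: min(36, 60) = 36
Waiting-time penalty: 36 × $960 = $34,560
Total award: $68,590 + $137,180 + $34,560 = $240,330

Total award: $240,330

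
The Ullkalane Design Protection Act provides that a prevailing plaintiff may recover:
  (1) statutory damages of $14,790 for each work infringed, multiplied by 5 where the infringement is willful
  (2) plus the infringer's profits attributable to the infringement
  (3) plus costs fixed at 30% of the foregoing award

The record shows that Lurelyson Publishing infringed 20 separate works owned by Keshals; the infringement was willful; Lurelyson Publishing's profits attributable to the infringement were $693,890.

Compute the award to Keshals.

Statutory damages: 20 × $14,790 = $295,800
Multiplied by 5: 5 × $295,800 = $1,479,000
Combined award: $1,479,000 + $693,890 = $2,172,890
Costs: 30% of $2,172,890 = $651,867
Award plus costs: $2,172,890 + $651,867 = $2,824,757

$2,824,757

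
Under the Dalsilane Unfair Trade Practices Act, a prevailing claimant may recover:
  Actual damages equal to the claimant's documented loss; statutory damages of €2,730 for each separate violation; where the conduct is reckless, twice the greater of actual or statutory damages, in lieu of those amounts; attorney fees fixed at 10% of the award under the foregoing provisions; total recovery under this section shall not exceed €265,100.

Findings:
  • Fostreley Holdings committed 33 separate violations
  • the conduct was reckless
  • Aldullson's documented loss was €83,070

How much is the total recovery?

€198,198

Statutory damages: 33 × €2,730 = €90,090
Greater of actual damages (€83,070) or statutory damages (€90,090): €90,090
Doubled: 2 × €90,090 = €180,180
Attorney fees: 10% of €180,180 = €18,018
Total before cap: €180,180 + €18,018 = €198,198
Cap at €265,100: €198,198 is within the cap, no reduction.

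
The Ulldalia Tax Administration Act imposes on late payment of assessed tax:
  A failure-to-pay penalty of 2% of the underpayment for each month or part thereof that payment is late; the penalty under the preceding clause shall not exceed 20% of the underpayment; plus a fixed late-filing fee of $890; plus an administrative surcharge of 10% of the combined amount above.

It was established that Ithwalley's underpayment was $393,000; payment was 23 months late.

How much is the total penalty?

Accrued rate: 2% × 23 = 46%, capped at 20% → 20%
Failure-to-pay penalty: 20% of $393,000 = $78,600
Penalty before surcharge: $78,600 + $890 = $79,490
Administrative surcharge: 10% of $79,490 = $7,949
Total penalty: $79,490 + $7,949 = $87,439

$87,439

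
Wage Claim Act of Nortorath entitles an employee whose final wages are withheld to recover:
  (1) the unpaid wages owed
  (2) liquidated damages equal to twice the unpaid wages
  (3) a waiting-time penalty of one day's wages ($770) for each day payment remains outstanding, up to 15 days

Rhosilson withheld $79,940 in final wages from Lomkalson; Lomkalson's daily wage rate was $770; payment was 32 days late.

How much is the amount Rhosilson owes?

Total award: $251,370

Doubled: 2 × $79,940 = $159,880
Penalty days: min(32, 15) = 15
Waiting-time penalty: 15 × $770 = $11,550
Total award: $79,940 + $159,880 + $11,550 = $251,370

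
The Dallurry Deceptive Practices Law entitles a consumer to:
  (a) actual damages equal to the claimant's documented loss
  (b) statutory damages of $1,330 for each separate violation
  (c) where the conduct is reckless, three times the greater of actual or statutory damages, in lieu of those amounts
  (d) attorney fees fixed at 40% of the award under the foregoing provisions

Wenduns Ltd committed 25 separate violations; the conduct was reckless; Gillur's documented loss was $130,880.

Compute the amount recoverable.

$549,696

Statutory damages: 25 × $1,330 = $33,250
Greater of actual damages ($130,880) or statutory damages ($33,250): $130,880
Trebled: 3 × $130,880 = $392,640
Attorney fees: 40% of $392,640 = $157,056
Total recovery: $392,640 + $157,056 = $549,696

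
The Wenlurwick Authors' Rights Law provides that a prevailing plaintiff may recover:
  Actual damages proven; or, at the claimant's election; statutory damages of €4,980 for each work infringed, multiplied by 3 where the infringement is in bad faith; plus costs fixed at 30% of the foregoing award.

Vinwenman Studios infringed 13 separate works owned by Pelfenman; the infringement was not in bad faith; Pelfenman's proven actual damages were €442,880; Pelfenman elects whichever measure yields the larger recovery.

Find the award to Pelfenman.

Statutory damages: 13 × €4,980 = €64,740
Infringement not in bad faith: no ×3 enhancement.
Greater of actual damages (€442,880) or statutory damages (€64,740): €442,880
Costs: 30% of €442,880 = €132,864
Award plus costs: €442,880 + €132,864 = €575,744

€575,744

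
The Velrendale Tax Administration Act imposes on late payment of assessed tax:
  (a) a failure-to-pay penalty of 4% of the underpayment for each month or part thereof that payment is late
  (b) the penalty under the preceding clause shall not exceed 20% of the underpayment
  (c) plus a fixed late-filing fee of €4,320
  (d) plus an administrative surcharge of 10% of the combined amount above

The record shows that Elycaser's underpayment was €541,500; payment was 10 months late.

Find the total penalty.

Accrued rate: 4% × 10 = 40%, capped at 20% → 20%
Failure-to-pay penalty: 20% of €541,500 = €108,300
Penalty before surcharge: €108,300 + €4,320 = €112,620
Administrative surcharge: 10% of €112,620 = €11,262
Total penalty: €112,620 + €11,262 = €123,882

€123,882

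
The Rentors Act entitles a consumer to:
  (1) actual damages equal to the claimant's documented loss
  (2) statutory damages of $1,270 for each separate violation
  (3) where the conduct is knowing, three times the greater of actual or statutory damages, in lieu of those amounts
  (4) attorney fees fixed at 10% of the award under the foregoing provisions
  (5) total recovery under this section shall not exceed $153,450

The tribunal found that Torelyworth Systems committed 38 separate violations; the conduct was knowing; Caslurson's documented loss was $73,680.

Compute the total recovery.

Statutory damages: 38 × $1,270 = $48,260
Greater of actual damages ($73,680) or statutory damages ($48,260): $73,680
Trebled: 3 × $73,680 = $221,040
Attorney fees: 10% of $221,040 = $22,104
Total before cap: $221,040 + $22,104 = $243,144
Cap at $153,450: $243,144 exceeds the cap → $153,450

Total recovery: $153,450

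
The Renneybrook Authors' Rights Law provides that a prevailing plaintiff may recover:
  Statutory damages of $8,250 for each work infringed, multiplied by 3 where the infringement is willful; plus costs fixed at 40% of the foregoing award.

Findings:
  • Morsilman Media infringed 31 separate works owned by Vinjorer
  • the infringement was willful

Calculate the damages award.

Statutory damages: 31 × $8,250 = $255,750
Trebled: 3 × $255,750 = $767,250
Costs: 40% of $767,250 = $306,900
Award plus costs: $767,250 + $306,900 = $1,074,150

Award: $1,074,150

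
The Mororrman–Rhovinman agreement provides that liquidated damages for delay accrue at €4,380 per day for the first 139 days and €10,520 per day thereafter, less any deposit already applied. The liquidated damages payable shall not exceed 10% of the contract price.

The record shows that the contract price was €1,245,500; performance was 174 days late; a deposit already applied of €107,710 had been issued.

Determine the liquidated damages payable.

Liquidated damages: €124,550

First 139 days: 139 × €4,380 = €608,820
Remaining days: (174 − 139) × €10,520 = €368,200
Accrued per-day damages: €608,820 + €368,200 = €977,020
Less deposit already applied: €977,020 − €107,710 = €869,310
Cap: 10% of €1,245,500 = €124,550
Cap at €124,550: €869,310 exceeds the cap → €124,550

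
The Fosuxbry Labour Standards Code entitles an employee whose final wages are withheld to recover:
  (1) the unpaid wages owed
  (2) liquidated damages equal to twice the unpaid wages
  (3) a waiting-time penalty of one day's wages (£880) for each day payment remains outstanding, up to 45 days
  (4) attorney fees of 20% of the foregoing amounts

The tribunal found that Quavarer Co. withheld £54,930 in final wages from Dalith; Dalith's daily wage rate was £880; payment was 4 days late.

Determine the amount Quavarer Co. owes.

Doubled: 2 × £54,930 = £109,860
Penalty days: min(4, 45) = 4
Waiting-time penalty: 4 × £880 = £3,520
Subtotal: £54,930 + £109,860 + £3,520 = £168,310
Attorney fees: 20% of £168,310 = £33,662
Total award: £168,310 + £33,662 = £201,972

£201,972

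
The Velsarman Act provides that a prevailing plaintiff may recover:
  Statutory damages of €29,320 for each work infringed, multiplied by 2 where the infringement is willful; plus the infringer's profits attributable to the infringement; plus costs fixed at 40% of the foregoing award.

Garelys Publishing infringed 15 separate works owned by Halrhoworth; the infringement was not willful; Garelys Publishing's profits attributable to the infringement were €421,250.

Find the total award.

Statutory damages: 15 × €29,320 = €439,800
Infringement not willful: no ×2 enhancement.
Combined award: €439,800 + €421,250 = €861,050
Costs: 40% of €861,050 = €344,420
Award plus costs: €861,050 + €344,420 = €1,205,470

€1,205,470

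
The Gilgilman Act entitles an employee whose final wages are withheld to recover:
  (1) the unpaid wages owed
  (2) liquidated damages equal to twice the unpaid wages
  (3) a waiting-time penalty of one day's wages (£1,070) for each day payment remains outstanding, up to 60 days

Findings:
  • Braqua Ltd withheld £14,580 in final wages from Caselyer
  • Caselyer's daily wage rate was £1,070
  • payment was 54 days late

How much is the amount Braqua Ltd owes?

Doubled: 2 × £14,580 = £29,160
Penalty days: min(54, 60) = 54
Waiting-time penalty: 54 × £1,070 = £57,780
Total award: £14,580 + £29,160 + £57,780 = £101,520

Total award: £101,520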